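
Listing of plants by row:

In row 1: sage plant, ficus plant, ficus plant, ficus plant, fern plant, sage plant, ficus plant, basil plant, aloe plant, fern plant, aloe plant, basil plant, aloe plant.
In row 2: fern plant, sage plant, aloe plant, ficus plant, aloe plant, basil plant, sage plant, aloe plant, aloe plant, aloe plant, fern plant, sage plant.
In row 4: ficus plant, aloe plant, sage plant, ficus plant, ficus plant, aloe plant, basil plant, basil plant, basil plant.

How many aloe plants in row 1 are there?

3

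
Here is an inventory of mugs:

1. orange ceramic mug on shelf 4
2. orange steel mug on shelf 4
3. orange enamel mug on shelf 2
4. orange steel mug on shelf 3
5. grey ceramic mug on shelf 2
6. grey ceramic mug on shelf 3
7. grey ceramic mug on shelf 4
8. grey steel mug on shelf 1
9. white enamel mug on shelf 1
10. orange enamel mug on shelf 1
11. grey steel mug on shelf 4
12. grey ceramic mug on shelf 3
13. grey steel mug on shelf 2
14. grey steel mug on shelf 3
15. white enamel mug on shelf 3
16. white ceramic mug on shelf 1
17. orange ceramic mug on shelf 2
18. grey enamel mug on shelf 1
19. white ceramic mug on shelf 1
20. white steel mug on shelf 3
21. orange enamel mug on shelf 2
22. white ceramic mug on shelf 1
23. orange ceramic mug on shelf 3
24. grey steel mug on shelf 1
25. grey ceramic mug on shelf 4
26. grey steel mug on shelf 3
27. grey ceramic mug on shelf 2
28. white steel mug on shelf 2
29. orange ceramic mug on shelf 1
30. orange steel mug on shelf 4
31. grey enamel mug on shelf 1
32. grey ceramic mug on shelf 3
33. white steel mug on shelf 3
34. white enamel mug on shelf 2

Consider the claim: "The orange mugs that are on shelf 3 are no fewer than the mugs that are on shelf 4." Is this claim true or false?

False

orange mugs on shelf 3: 2.
mugs on shelf 4: 6.
The claim requires 2 ≥ 6, which does not hold.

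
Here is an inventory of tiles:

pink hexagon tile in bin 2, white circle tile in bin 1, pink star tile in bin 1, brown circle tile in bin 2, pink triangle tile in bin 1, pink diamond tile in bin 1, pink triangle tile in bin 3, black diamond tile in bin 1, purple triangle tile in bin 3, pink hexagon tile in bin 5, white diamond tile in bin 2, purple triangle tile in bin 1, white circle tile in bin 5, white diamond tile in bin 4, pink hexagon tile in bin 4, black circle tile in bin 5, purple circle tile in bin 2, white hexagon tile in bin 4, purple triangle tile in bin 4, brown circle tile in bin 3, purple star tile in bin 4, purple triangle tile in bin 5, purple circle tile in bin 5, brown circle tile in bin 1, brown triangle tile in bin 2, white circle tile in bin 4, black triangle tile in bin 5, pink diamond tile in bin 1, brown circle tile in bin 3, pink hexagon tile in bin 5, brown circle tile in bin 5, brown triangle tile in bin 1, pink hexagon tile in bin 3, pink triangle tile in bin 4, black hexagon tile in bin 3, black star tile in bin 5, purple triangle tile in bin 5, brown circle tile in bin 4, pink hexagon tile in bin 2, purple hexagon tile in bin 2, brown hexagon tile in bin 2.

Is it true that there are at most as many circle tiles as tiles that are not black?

circle tiles: 12.
tiles that are not black: 36.
The claim requires 12 ≤ 36, which holds.

True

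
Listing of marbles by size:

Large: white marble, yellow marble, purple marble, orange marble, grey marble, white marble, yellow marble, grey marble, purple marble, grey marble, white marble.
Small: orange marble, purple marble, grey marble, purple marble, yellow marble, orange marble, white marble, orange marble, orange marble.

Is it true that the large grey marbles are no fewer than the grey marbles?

There are 3 large grey marbles.
There are 4 grey marbles.
The claim requires 3 ≥ 4, which does not hold.

False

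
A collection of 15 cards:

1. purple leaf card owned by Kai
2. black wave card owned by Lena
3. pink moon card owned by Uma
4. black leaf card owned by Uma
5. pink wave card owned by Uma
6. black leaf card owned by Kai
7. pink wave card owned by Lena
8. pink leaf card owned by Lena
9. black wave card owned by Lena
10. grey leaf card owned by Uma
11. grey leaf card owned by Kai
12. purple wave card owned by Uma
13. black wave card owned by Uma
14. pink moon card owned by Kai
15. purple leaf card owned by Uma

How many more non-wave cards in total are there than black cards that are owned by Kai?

non-wave cards: 9.
black cards owned by Kai: 1.
9 − 1 = 8.

8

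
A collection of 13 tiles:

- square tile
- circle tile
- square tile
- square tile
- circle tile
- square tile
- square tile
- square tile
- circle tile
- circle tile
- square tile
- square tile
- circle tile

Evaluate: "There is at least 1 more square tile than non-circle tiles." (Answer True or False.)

square tiles: 8.
non-circle tiles: 8.
The claim requires 8 − 8 = 0 ≥ 1, which does not hold.

False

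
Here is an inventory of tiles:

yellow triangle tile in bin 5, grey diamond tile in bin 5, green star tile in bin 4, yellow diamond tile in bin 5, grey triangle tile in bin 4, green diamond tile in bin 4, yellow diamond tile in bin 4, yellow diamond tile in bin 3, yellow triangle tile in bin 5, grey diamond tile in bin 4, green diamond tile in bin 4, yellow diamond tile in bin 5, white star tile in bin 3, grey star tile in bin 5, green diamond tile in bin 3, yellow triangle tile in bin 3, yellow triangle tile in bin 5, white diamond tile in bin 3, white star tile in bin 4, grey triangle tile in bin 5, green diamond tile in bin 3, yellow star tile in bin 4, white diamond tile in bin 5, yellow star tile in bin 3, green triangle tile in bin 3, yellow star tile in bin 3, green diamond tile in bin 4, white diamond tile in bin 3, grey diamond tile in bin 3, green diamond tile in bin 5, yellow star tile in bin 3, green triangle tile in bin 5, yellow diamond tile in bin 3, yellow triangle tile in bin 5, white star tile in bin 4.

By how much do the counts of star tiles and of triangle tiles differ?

0

star tiles: 9. triangle tiles: 9.
|9 − 9| = 9 − 9 = 0.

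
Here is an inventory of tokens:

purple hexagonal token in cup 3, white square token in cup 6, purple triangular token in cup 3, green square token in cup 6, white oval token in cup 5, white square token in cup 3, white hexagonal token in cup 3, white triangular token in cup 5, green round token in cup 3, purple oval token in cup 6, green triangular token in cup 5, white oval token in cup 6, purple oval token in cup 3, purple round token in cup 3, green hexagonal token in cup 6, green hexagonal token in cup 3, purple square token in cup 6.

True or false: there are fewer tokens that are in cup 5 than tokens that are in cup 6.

There are 3 tokens in cup 5.
There are 6 tokens in cup 6.
The claim requires 3 < 6, which holds.

True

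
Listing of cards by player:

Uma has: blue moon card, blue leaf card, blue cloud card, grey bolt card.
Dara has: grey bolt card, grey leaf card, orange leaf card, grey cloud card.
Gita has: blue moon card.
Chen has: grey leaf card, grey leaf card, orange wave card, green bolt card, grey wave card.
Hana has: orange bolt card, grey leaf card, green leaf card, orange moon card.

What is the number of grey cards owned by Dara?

3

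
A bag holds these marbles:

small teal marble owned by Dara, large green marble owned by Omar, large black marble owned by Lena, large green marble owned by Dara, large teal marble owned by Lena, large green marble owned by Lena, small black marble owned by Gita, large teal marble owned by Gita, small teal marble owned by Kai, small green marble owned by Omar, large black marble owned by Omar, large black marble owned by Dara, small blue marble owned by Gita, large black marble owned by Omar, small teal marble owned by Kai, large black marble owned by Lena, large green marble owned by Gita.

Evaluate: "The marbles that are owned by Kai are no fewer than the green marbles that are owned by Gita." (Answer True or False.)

Count of marbles owned by Kai: 2.
Count of green marbles owned by Gita: 1.
The claim requires 2 ≥ 1, which holds.

True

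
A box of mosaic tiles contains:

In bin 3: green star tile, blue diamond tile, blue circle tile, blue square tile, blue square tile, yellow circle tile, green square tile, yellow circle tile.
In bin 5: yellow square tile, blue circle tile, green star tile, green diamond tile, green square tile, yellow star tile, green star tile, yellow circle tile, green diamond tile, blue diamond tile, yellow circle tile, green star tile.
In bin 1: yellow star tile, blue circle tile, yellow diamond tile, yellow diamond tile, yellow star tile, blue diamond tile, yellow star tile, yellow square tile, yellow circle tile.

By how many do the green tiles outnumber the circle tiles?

green tiles: 8.
circle tiles: 8.
8 − 8 = 0.

0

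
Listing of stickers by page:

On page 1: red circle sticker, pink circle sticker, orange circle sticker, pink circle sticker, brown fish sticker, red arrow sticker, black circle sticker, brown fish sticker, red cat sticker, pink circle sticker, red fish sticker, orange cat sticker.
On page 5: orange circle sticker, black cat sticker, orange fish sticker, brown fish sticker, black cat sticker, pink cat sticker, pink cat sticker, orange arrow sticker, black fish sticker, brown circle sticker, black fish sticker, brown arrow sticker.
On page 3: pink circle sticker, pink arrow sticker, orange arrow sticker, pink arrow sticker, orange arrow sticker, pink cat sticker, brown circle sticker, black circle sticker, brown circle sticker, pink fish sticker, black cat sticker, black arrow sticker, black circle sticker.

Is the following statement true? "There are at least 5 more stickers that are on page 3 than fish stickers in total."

stickers on page 3: 13.
fish stickers: 8.
The claim requires 13 − 8 = 5 ≥ 5, which holds.

True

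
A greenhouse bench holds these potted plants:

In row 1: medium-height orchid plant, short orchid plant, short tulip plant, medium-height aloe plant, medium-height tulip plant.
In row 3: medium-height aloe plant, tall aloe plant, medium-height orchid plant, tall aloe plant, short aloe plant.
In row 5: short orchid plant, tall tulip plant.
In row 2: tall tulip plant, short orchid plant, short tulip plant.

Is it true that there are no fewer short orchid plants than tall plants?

False

There are 3 short orchid plants.
There are 4 tall plants.
The claim requires 3 ≥ 4, which does not hold.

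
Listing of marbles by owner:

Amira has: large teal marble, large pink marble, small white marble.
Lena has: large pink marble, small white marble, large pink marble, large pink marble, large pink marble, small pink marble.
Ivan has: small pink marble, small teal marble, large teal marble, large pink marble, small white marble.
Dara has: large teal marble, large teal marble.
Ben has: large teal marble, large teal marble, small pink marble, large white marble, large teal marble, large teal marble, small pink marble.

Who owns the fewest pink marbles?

Dara

Counts by owner (restricted to pink marbles): Lena→5, Ben→2, Ivan→2, Amira→1, Dara→0.
The minimum is 0, held uniquely by Dara.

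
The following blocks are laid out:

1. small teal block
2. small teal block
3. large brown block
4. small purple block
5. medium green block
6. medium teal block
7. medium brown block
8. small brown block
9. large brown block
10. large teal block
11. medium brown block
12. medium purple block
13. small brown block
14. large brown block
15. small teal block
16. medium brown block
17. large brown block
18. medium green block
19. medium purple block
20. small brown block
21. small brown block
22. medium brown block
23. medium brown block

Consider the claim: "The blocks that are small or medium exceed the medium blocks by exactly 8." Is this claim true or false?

True

blocks that are small or medium: 18.
medium blocks: 10.
The claim requires 18 − 10 (= 8) to equal 8, which holds.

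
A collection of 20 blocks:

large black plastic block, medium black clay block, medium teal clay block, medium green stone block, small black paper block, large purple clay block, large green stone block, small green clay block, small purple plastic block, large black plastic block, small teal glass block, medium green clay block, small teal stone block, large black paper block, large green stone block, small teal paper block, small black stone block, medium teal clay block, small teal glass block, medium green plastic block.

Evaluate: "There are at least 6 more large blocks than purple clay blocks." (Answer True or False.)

|large blocks| = 6.
|purple clay blocks| = 1.
The claim requires 6 − 1 = 5 ≥ 6, which does not hold.

False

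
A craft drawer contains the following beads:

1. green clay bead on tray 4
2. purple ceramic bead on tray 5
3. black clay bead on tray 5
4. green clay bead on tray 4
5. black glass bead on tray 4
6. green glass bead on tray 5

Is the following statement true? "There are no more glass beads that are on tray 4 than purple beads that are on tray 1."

There is 1 glass bead on tray 4.
There are 0 purple beads on tray 1.
The claim requires 1 ≤ 0, which does not hold.

False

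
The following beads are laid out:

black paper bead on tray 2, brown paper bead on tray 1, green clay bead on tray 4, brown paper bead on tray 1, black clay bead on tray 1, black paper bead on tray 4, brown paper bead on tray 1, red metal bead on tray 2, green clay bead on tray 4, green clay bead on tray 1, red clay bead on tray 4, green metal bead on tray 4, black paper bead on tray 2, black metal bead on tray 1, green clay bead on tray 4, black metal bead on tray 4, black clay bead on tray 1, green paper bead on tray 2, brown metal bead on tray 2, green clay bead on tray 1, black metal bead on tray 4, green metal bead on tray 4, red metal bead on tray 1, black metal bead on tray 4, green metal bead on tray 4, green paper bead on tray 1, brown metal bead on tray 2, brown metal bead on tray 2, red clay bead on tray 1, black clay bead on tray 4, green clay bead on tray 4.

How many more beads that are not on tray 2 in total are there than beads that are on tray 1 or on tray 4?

0

beads that are not on tray 2: 24.
beads on tray 1 or on tray 4: 24.
24 − 24 = 0.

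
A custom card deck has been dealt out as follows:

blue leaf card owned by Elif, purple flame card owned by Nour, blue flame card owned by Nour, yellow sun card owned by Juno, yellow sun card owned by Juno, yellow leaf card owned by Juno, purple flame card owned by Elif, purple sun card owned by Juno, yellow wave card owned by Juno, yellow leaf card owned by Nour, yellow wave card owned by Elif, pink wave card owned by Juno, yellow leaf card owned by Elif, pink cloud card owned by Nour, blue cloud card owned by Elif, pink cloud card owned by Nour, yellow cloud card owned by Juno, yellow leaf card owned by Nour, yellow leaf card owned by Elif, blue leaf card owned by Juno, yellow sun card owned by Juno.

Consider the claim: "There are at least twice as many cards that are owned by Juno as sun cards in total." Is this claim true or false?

|cards owned by Juno| = 9.
|sun cards| = 4.
The claim requires 9 ≥ 2 × 4 = 8, which holds.

True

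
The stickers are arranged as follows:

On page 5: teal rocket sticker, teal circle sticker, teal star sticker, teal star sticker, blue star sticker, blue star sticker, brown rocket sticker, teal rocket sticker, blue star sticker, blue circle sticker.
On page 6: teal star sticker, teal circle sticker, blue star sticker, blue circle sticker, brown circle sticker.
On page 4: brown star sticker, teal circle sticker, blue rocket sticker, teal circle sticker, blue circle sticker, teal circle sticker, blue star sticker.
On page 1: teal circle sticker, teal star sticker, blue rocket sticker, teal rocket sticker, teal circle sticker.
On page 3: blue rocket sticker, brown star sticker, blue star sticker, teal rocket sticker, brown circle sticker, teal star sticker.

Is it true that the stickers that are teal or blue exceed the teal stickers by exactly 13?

False

There are 28 stickers that are teal or blue.
There are 16 teal stickers.
The claim requires 28 − 16 (= 12) to equal 13, which does not hold.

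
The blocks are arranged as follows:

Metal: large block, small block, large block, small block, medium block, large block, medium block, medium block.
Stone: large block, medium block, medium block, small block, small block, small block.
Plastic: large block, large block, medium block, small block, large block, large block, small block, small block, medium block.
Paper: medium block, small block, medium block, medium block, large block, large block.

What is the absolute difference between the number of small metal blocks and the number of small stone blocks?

small metal blocks: 2. small stone blocks: 3.
|2 − 3| = 3 − 2 = 1.

1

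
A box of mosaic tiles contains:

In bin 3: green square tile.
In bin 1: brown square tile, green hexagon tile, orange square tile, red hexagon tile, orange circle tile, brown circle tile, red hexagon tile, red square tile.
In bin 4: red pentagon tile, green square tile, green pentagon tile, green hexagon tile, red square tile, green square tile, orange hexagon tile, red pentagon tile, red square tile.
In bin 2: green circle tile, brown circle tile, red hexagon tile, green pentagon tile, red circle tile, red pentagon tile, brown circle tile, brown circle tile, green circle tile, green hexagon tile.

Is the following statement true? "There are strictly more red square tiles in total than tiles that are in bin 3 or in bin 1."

False

red square tiles: 3.
tiles in bin 3 or in bin 1: 9.
The claim requires 3 > 9, which does not hold.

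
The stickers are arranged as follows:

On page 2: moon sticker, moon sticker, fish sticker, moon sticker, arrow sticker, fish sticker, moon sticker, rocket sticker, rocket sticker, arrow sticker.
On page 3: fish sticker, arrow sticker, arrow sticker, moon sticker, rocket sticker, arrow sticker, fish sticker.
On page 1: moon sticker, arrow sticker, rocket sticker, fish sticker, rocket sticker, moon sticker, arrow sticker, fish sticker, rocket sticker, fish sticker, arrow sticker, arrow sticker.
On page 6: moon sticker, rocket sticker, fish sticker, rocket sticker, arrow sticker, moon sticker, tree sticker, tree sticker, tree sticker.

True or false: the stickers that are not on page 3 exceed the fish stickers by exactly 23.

True

stickers that are not on page 3: 31.
fish stickers: 8.
The claim requires 31 − 8 (= 23) to equal 23, which holds.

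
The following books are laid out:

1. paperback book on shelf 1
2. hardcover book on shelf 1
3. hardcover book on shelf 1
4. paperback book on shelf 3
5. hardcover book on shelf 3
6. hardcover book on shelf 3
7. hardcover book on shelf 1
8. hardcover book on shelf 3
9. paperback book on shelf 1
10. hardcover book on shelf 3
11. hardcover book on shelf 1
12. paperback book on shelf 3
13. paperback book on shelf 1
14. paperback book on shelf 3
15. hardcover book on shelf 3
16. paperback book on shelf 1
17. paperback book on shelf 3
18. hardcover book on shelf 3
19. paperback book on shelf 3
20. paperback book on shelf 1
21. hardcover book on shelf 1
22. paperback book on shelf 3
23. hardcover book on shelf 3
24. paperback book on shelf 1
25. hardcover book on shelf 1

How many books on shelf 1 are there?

12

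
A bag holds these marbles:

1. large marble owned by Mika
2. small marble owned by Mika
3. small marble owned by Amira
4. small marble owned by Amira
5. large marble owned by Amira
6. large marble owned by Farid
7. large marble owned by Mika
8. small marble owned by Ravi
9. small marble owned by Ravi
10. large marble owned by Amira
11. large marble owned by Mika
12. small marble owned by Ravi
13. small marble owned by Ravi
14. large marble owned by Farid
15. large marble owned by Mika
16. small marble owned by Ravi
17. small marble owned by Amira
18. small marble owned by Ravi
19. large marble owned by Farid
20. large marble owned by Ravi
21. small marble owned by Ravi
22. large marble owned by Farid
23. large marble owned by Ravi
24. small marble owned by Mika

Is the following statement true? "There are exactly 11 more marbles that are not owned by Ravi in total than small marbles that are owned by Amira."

False

Count of marbles that are not owned by Ravi: 15.
Count of small marbles owned by Amira: 3.
The claim requires 15 − 3 (= 12) to equal 11, which does not hold.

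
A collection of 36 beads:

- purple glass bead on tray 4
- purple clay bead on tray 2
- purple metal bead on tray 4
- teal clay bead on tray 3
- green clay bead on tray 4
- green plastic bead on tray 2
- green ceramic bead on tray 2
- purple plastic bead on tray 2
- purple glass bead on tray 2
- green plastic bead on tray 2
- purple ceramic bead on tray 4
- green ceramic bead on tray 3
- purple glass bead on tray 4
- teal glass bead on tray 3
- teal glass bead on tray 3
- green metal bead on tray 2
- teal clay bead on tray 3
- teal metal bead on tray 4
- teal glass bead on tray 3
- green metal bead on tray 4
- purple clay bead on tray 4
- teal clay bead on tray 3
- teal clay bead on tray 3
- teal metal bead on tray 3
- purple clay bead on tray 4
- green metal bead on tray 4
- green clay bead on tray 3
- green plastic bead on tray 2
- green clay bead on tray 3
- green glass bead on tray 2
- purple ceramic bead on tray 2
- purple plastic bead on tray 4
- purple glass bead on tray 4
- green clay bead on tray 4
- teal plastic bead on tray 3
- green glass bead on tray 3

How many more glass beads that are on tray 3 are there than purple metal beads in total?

glass beads on tray 3: 4.
purple metal beads: 1.
4 − 1 = 3.

3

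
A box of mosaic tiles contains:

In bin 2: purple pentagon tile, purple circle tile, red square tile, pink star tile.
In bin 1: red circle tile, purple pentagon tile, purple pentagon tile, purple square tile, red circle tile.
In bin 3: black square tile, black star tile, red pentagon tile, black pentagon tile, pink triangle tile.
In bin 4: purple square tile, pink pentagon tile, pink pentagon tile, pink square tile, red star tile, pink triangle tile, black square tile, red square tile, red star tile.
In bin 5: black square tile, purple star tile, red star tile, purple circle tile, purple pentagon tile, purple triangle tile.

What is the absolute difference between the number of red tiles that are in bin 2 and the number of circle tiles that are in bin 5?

0

red tiles in bin 2: 1. circle tiles in bin 5: 1.
|1 − 1| = 1 − 1 = 0.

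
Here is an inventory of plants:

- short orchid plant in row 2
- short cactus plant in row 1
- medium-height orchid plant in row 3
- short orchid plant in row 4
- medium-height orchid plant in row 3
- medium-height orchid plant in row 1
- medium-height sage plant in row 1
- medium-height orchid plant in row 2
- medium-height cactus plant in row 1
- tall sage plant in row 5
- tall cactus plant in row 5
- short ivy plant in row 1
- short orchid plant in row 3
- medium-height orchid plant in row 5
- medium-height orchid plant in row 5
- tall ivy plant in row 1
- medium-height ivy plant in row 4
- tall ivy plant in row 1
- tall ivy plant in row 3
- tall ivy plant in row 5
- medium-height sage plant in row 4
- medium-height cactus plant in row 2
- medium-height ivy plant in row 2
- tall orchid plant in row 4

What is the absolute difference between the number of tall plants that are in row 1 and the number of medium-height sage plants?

tall plants in row 1: 2. medium-height sage plants: 2.
|2 − 2| = 2 − 2 = 0.

0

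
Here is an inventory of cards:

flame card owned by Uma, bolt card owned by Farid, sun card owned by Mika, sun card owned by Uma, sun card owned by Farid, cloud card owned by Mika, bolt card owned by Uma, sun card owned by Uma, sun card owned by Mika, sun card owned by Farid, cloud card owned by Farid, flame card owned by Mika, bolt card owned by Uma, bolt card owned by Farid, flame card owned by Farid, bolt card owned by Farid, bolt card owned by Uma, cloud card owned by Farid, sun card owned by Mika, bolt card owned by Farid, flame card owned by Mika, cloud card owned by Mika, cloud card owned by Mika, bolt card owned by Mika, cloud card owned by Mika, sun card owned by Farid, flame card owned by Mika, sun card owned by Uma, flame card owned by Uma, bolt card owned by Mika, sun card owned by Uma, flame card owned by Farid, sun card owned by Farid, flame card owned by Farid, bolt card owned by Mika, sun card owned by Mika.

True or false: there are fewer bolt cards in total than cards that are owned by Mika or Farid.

True

There are 10 bolt cards.
Count of cards owned by Mika or Farid: 27.
The claim requires 10 < 27, which holds.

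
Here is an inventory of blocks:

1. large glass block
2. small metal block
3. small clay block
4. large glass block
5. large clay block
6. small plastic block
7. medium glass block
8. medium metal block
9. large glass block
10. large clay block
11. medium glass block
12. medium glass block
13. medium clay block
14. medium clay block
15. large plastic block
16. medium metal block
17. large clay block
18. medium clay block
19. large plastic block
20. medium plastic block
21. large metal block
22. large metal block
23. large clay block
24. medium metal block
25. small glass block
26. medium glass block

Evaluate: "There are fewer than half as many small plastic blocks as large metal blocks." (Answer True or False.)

False

small plastic blocks: 1.
large metal blocks: 2.
The claim requires 2 × 1 = 2 < 2, which does not hold.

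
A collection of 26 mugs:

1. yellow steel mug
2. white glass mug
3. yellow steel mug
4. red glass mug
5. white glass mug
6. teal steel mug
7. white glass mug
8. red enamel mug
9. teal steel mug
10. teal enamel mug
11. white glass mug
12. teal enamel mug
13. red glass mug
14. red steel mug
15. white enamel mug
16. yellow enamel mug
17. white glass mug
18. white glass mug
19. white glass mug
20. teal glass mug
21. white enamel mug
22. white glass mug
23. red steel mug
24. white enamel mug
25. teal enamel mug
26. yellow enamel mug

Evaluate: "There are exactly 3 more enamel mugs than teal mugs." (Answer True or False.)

True

enamel mugs: 9.
teal mugs: 6.
The claim requires 9 − 6 (= 3) to equal 3, which holds.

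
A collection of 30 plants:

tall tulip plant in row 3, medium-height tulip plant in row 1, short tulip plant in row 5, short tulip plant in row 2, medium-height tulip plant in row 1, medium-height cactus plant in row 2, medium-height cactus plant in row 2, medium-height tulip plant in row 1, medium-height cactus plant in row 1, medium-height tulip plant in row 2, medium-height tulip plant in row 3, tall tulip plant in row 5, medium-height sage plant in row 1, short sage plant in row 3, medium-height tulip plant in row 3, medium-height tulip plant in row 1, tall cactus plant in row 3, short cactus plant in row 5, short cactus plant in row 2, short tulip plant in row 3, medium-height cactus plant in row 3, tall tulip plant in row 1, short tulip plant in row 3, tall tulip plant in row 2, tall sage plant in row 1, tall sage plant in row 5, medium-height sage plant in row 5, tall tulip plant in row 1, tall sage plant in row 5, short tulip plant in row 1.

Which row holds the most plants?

Counts by row: row 1→10, row 3→8, row 5→6, row 2→6.
The maximum is 10, held uniquely by row 1.

row 1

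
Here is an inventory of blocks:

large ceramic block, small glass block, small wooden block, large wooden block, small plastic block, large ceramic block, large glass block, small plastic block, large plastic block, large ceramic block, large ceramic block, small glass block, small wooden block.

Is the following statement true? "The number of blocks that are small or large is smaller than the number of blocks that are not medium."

|blocks that are small or large| = 13.
|blocks that are not medium| = 13.
The claim requires 13 < 13, which does not hold.

False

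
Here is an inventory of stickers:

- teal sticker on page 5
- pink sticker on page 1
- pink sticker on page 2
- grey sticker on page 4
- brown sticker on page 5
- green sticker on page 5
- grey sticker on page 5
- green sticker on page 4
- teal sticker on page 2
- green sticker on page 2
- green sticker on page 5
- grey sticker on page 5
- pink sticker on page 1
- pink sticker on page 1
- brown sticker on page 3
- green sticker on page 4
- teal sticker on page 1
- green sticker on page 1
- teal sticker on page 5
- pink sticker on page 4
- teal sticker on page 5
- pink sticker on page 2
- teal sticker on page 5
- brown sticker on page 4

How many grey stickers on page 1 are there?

0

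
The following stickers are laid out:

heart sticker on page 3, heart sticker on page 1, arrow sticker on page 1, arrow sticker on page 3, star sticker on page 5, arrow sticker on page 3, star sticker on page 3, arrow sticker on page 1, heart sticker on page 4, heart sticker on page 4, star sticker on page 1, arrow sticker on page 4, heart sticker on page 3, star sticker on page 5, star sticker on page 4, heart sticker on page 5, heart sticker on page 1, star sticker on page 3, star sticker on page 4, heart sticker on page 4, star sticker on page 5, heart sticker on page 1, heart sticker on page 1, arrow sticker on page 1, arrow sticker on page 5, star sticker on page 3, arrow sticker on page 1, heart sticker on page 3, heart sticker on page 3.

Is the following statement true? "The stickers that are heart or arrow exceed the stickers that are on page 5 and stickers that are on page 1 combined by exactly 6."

True

|stickers that are heart or arrow| = 20.
stickers on page 5: 5; stickers on page 1: 9; combined: 5 + 9 = 14.
The claim requires 20 − 14 (= 6) to equal 6, which holds.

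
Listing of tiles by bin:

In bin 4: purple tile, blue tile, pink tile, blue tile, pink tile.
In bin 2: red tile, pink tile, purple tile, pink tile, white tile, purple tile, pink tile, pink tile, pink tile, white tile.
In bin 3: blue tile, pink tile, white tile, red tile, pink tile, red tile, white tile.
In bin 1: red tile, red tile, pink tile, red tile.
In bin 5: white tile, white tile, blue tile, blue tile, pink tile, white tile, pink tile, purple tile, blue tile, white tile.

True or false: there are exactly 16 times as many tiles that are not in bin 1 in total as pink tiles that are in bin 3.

There are 32 tiles that are not in bin 1.
There are 2 pink tiles in bin 3.
The claim requires 32 = 16 × 2 = 32, which holds.

True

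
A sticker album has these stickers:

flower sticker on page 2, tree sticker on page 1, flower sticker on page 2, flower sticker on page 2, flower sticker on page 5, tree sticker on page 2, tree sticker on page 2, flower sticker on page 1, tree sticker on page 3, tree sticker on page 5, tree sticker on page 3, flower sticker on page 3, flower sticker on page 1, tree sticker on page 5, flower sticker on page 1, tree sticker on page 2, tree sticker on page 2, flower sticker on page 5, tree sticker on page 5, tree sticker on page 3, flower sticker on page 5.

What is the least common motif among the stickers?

flower

Counts by motif: tree 11, flower 10.
The minimum is 10, held uniquely by flower.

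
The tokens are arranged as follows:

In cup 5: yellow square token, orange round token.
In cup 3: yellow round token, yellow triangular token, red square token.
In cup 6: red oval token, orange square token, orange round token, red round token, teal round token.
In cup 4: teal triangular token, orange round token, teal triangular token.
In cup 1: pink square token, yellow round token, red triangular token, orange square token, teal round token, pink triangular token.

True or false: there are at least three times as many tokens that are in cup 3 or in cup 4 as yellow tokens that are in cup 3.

True

There are 6 tokens in cup 3 or in cup 4.
There are 2 yellow tokens in cup 3.
The claim requires 6 ≥ 3 × 2 = 6, which holds.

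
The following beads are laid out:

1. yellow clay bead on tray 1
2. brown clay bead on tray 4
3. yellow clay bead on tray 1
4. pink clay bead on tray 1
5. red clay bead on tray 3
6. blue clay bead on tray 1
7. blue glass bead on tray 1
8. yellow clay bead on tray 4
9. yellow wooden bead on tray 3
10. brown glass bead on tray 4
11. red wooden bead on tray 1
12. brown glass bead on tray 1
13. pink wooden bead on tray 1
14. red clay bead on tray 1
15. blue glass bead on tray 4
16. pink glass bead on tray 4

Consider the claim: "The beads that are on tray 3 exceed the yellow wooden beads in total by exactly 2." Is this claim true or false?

False

|beads on tray 3| = 2.
|yellow wooden beads| = 1.
The claim requires 2 − 1 (= 1) to equal 2, which does not hold.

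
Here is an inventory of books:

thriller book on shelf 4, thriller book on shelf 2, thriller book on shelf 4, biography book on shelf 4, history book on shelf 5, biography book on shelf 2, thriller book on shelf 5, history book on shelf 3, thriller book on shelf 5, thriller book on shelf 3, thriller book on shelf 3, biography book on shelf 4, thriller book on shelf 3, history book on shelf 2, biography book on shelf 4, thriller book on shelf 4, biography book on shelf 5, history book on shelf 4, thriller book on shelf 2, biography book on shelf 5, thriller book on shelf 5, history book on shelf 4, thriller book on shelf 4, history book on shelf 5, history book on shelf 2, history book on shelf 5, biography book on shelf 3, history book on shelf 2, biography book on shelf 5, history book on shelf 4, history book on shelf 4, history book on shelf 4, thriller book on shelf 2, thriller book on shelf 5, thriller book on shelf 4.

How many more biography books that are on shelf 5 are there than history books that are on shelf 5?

biography books on shelf 5: 3.
history books on shelf 5: 3.
3 − 3 = 0.

0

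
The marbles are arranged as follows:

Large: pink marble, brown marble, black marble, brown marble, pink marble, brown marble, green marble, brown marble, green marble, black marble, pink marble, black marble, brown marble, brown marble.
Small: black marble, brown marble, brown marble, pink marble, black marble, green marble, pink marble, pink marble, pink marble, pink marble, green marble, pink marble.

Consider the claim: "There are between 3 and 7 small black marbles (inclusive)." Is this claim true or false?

False

small black marbles: 2.
The claim requires 3 ≤ 2 ≤ 7, which does not hold.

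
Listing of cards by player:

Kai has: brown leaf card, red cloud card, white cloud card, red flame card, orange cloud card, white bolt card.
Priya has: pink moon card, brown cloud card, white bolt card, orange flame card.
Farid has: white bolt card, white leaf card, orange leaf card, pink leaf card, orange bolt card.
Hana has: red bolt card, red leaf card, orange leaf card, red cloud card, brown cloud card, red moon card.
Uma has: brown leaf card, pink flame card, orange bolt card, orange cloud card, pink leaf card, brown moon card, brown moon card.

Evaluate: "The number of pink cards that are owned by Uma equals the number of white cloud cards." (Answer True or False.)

|pink cards owned by Uma| = 2.
|white cloud cards| = 1.
The claim requires 2 = 1, which does not hold.

False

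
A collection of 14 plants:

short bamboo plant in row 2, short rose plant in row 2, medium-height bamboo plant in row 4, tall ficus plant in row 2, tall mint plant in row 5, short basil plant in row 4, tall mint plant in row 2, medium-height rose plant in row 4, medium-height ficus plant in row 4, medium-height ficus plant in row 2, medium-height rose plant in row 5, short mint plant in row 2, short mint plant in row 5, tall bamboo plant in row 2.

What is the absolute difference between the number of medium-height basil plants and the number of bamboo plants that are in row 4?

medium-height basil plants: 0. bamboo plants in row 4: 1.
|0 − 1| = 1 − 0 = 1.

1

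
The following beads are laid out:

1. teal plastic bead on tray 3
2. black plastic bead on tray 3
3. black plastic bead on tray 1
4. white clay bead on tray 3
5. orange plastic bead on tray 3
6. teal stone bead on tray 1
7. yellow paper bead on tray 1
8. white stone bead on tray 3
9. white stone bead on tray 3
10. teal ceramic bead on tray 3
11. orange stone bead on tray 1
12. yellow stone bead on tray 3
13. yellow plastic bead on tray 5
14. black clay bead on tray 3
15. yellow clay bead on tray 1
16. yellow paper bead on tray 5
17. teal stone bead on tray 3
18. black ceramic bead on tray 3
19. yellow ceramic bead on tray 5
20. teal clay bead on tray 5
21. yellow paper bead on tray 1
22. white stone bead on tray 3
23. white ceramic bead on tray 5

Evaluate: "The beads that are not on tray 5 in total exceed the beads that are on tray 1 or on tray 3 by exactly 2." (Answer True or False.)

beads that are not on tray 5: 18.
beads on tray 1 or on tray 3: 18.
The claim requires 18 − 18 (= 0) to equal 2, which does not hold.

False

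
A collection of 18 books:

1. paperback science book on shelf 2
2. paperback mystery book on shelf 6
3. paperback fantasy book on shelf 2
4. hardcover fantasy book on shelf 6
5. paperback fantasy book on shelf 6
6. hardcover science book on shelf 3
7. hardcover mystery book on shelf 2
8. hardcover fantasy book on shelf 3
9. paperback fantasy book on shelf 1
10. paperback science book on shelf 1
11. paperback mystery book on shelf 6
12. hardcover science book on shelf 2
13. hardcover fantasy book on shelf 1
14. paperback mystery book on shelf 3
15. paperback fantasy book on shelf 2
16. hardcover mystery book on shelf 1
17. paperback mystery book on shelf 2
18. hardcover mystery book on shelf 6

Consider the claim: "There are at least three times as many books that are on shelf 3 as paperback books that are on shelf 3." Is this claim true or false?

True

|books on shelf 3| = 3.
|paperback books on shelf 3| = 1.
The claim requires 3 ≥ 3 × 1 = 3, which holds.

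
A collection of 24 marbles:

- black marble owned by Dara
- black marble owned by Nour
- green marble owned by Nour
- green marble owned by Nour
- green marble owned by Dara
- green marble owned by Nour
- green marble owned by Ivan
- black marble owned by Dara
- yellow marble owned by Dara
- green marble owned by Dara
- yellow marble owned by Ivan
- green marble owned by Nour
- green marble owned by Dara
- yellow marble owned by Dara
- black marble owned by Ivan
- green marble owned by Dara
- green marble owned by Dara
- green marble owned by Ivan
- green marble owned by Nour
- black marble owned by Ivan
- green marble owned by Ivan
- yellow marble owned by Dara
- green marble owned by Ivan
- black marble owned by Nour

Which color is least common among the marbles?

yellow

Counts by color: green 14, black 6, yellow 4.
The minimum is 4, held uniquely by yellow.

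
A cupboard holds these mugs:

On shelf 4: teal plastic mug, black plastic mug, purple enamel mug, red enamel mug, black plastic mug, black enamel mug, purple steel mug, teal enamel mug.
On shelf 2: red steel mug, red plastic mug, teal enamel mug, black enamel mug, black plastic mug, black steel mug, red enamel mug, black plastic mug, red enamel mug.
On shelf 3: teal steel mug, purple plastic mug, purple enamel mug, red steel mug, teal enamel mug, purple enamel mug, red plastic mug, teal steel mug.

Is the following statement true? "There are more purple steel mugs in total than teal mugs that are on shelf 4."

False

There is 1 purple steel mug.
There are 2 teal mugs on shelf 4.
The claim requires 1 > 2, which does not hold.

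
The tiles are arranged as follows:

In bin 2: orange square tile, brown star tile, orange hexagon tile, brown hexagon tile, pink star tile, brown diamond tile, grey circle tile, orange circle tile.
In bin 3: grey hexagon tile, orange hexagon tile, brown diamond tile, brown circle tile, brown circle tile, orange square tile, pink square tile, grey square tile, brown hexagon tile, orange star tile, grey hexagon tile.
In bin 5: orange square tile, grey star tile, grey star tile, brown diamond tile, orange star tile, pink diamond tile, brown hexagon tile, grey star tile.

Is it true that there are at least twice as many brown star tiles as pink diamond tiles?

brown star tiles: 1.
pink diamond tiles: 1.
The claim requires 1 ≥ 2 × 1 = 2, which does not hold.

False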